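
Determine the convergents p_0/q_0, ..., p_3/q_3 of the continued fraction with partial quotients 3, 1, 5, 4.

3/1, 4/1, 23/6, 96/25

Using the convergent recurrence p_i = a_i*p_{i-1} + p_{i-2}, q_i = a_i*q_{i-1} + q_{i-2} with p_{-2}=0, p_{-1}=1, q_{-2}=1, q_{-1}=0:
  i=0: a_0=3, p_0 = 3*1 + 0 = 3, q_0 = 3*0 + 1 = 1.
  i=1: a_1=1, p_1 = 1*3 + 1 = 4, q_1 = 1*1 + 0 = 1.
  i=2: a_2=5, p_2 = 5*4 + 3 = 23, q_2 = 5*1 + 1 = 6.
  i=3: a_3=4, p_3 = 4*23 + 4 = 96, q_3 = 4*6 + 1 = 25.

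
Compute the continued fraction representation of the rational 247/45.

Run the Euclidean algorithm on 247 and 45; the successive quotients are the partial quotients a_0, a_1, ... (each step inverts the fractional part left over by the previous one):
  247 = 5*45 + 22, so a_0 = 5.
  45 = 2*22 + 1, so a_1 = 2.
  22 = 22*1 + 0, so a_2 = 22.
The remainder reaches 0 after 3 divisions, so the expansion has 3 partial quotients, read off in order.

[5; 2, 22]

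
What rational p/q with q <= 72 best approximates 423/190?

Expand x = 423/190 as a continued fraction with the Euclidean algorithm:
  423 = 2*190 + 43, so a_0 = 2.
  190 = 4*43 + 18, so a_1 = 4.
  43 = 2*18 + 7, so a_2 = 2.
  18 = 2*7 + 4, so a_3 = 2.
  7 = 1*4 + 3, so a_4 = 1.
  4 = 1*3 + 1, so a_5 = 1.
  3 = 3*1 + 0, so a_6 = 3.
so x = [2; 4, 2, 2, 1, 1, 3].
Convergents (p_i = a_i*p_{i-1} + p_{i-2}, q_i = a_i*q_{i-1} + q_{i-2} with p_{-2}=0, p_{-1}=1, q_{-2}=1, q_{-1}=0), until the denominator exceeds 72:
  i=0: a_0=2, p_0 = 2*1 + 0 = 2, q_0 = 2*0 + 1 = 1.
  i=1: a_1=4, p_1 = 4*2 + 1 = 9, q_1 = 4*1 + 0 = 4.
  i=2: a_2=2, p_2 = 2*9 + 2 = 20, q_2 = 2*4 + 1 = 9.
  i=3: a_3=2, p_3 = 2*20 + 9 = 49, q_3 = 2*9 + 4 = 22.
  i=4: a_4=1, p_4 = 1*49 + 20 = 69, q_4 = 1*22 + 9 = 31.
  i=5: a_5=1, p_5 = 1*69 + 49 = 118, q_5 = 1*31 + 22 = 53.
  i=6: a_6=3, p_6 = 3*118 + 69 = 423, q_6 = 3*53 + 31 = 190.
q_6 = 190 > 72, so the last convergent with denominator <= 72 is p_5/q_5 = 118/53.
The closest fraction with denominator <= 72 is either p_5/q_5 or the intermediate fraction (k*p_5 + p_4)/(k*q_5 + q_4) with the largest k >= 1 whose denominator stays <= 72; these approach x as k grows, and every other convergent or intermediate fraction in range is farther away.
Largest k: floor((72 - q_4)/q_5) = floor((72 - 31)/53) = 0.
Since k = 0, no intermediate fraction beyond p_5/q_5 has denominator <= 72, so the convergent 118/53 is the closest (its error is |423*53 - 118*190|/(190*53) = 1/10070).

118/53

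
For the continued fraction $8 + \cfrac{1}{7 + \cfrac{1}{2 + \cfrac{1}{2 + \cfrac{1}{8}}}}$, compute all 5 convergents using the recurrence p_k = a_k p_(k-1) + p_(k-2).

Using the convergent recurrence p_i = a_i*p_{i-1} + p_{i-2}, q_i = a_i*q_{i-1} + q_{i-2} with p_{-2}=0, p_{-1}=1, q_{-2}=1, q_{-1}=0:
  i=0: a_0=8, p_0 = 8*1 + 0 = 8, q_0 = 8*0 + 1 = 1.
  i=1: a_1=7, p_1 = 7*8 + 1 = 57, q_1 = 7*1 + 0 = 7.
  i=2: a_2=2, p_2 = 2*57 + 8 = 122, q_2 = 2*7 + 1 = 15.
  i=3: a_3=2, p_3 = 2*122 + 57 = 301, q_3 = 2*15 + 7 = 37.
  i=4: a_4=8, p_4 = 8*301 + 122 = 2530, q_4 = 8*37 + 15 = 311.

8/1, 57/7, 122/15, 301/37, 2530/311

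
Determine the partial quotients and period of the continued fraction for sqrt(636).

[25; (4, 1, 1, 3, 3, 12, 3, 3, 1, 1, 4, 50)]

Write x_i = (sqrt(636) + m_i)/d_i with (m_0, d_0) = (0, 1). a_0 = floor(sqrt(636)) = 25, since 25^2 = 625 <= 636 < 676 = 26^2.
Iterate m_{i+1} = d_i*a_i - m_i, d_{i+1} = (636 - m_{i+1}^2)/d_i, a_{i+1} = floor((a_0 + m_{i+1})/d_{i+1}):
  m_1 = 1*25 - 0 = 25, d_1 = (636 - 25^2)/1 = 11/1 = 11, a_1 = floor((25 + 25)/11) = 4.
  m_2 = 11*4 - 25 = 19, d_2 = (636 - 19^2)/11 = 275/11 = 25, a_2 = floor((25 + 19)/25) = 1.
  m_3 = 25*1 - 19 = 6, d_3 = (636 - 6^2)/25 = 600/25 = 24, a_3 = floor((25 + 6)/24) = 1.
  m_4 = 24*1 - 6 = 18, d_4 = (636 - 18^2)/24 = 312/24 = 13, a_4 = floor((25 + 18)/13) = 3.
  m_5 = 13*3 - 18 = 21, d_5 = (636 - 21^2)/13 = 195/13 = 15, a_5 = floor((25 + 21)/15) = 3.
  m_6 = 15*3 - 21 = 24, d_6 = (636 - 24^2)/15 = 60/15 = 4, a_6 = floor((25 + 24)/4) = 12.
  m_7 = 4*12 - 24 = 24, d_7 = (636 - 24^2)/4 = 60/4 = 15, a_7 = floor((25 + 24)/15) = 3.
  m_8 = 15*3 - 24 = 21, d_8 = (636 - 21^2)/15 = 195/15 = 13, a_8 = floor((25 + 21)/13) = 3.
  m_9 = 13*3 - 21 = 18, d_9 = (636 - 18^2)/13 = 312/13 = 24, a_9 = floor((25 + 18)/24) = 1.
  m_10 = 24*1 - 18 = 6, d_10 = (636 - 6^2)/24 = 600/24 = 25, a_10 = floor((25 + 6)/25) = 1.
  m_11 = 25*1 - 6 = 19, d_11 = (636 - 19^2)/25 = 275/25 = 11, a_11 = floor((25 + 19)/11) = 4.
  m_12 = 11*4 - 19 = 25, d_12 = (636 - 25^2)/11 = 11/11 = 1, a_12 = floor((25 + 25)/1) = 50.
  m_13 = 1*50 - 25 = 25, d_13 = (636 - 25^2)/1 = 11/1 = 11: (m_13, d_13) = (m_1, d_1) = (25, 11), so from here the quotients repeat a_1, ..., a_12; the period length is 12.
Hence the expansion of sqrt(636) is a_0 = 25 followed by the repeating block 4, 1, 1, 3, 3, 12, 3, 3, 1, 1, 4, 50 (period 12).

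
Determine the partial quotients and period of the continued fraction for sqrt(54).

[7; (2, 1, 6, 1, 2, 14)]

Write x_i = (sqrt(54) + m_i)/d_i with (m_0, d_0) = (0, 1). a_0 = floor(sqrt(54)) = 7, since 7^2 = 49 <= 54 < 64 = 8^2.
Iterate m_{i+1} = d_i*a_i - m_i, d_{i+1} = (54 - m_{i+1}^2)/d_i, a_{i+1} = floor((a_0 + m_{i+1})/d_{i+1}):
  m_1 = 1*7 - 0 = 7, d_1 = (54 - 7^2)/1 = 5/1 = 5, a_1 = floor((7 + 7)/5) = 2.
  m_2 = 5*2 - 7 = 3, d_2 = (54 - 3^2)/5 = 45/5 = 9, a_2 = floor((7 + 3)/9) = 1.
  m_3 = 9*1 - 3 = 6, d_3 = (54 - 6^2)/9 = 18/9 = 2, a_3 = floor((7 + 6)/2) = 6.
  m_4 = 2*6 - 6 = 6, d_4 = (54 - 6^2)/2 = 18/2 = 9, a_4 = floor((7 + 6)/9) = 1.
  m_5 = 9*1 - 6 = 3, d_5 = (54 - 3^2)/9 = 45/9 = 5, a_5 = floor((7 + 3)/5) = 2.
  m_6 = 5*2 - 3 = 7, d_6 = (54 - 7^2)/5 = 5/5 = 1, a_6 = floor((7 + 7)/1) = 14.
  m_7 = 1*14 - 7 = 7, d_7 = (54 - 7^2)/1 = 5/1 = 5: (m_7, d_7) = (m_1, d_1) = (7, 5), so from here the quotients repeat a_1, ..., a_6; the period length is 6.
Hence the expansion of sqrt(54) is a_0 = 7 followed by the repeating block 2, 1, 6, 1, 2, 14 (period 6).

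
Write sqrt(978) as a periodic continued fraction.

[31; (3, 1, 1, 1, 30, 1, 1, 1, 3, 62)]

Write x_i = (sqrt(978) + m_i)/d_i with (m_0, d_0) = (0, 1). a_0 = floor(sqrt(978)) = 31, since 31^2 = 961 <= 978 < 1024 = 32^2.
Iterate m_{i+1} = d_i*a_i - m_i, d_{i+1} = (978 - m_{i+1}^2)/d_i, a_{i+1} = floor((a_0 + m_{i+1})/d_{i+1}):
  m_1 = 1*31 - 0 = 31, d_1 = (978 - 31^2)/1 = 17/1 = 17, a_1 = floor((31 + 31)/17) = 3.
  m_2 = 17*3 - 31 = 20, d_2 = (978 - 20^2)/17 = 578/17 = 34, a_2 = floor((31 + 20)/34) = 1.
  m_3 = 34*1 - 20 = 14, d_3 = (978 - 14^2)/34 = 782/34 = 23, a_3 = floor((31 + 14)/23) = 1.
  m_4 = 23*1 - 14 = 9, d_4 = (978 - 9^2)/23 = 897/23 = 39, a_4 = floor((31 + 9)/39) = 1.
  m_5 = 39*1 - 9 = 30, d_5 = (978 - 30^2)/39 = 78/39 = 2, a_5 = floor((31 + 30)/2) = 30.
  m_6 = 2*30 - 30 = 30, d_6 = (978 - 30^2)/2 = 78/2 = 39, a_6 = floor((31 + 30)/39) = 1.
  m_7 = 39*1 - 30 = 9, d_7 = (978 - 9^2)/39 = 897/39 = 23, a_7 = floor((31 + 9)/23) = 1.
  m_8 = 23*1 - 9 = 14, d_8 = (978 - 14^2)/23 = 782/23 = 34, a_8 = floor((31 + 14)/34) = 1.
  m_9 = 34*1 - 14 = 20, d_9 = (978 - 20^2)/34 = 578/34 = 17, a_9 = floor((31 + 20)/17) = 3.
  m_10 = 17*3 - 20 = 31, d_10 = (978 - 31^2)/17 = 17/17 = 1, a_10 = floor((31 + 31)/1) = 62.
  m_11 = 1*62 - 31 = 31, d_11 = (978 - 31^2)/1 = 17/1 = 17: (m_11, d_11) = (m_1, d_1) = (31, 17), so from here the quotients repeat a_1, ..., a_10; the period length is 10.
Hence the expansion of sqrt(978) is a_0 = 31 followed by the repeating block 3, 1, 1, 1, 30, 1, 1, 1, 3, 62 (period 10).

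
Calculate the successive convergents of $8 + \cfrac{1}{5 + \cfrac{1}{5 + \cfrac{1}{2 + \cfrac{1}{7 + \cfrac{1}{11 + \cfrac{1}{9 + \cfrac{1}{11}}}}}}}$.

8/1, 41/5, 213/26, 467/57, 3482/425, 38769/4732, 352403/43013, 3915202/477875

Using the convergent recurrence p_i = a_i*p_{i-1} + p_{i-2}, q_i = a_i*q_{i-1} + q_{i-2} with p_{-2}=0, p_{-1}=1, q_{-2}=1, q_{-1}=0:
  i=0: a_0=8, p_0 = 8*1 + 0 = 8, q_0 = 8*0 + 1 = 1.
  i=1: a_1=5, p_1 = 5*8 + 1 = 41, q_1 = 5*1 + 0 = 5.
  i=2: a_2=5, p_2 = 5*41 + 8 = 213, q_2 = 5*5 + 1 = 26.
  i=3: a_3=2, p_3 = 2*213 + 41 = 467, q_3 = 2*26 + 5 = 57.
  i=4: a_4=7, p_4 = 7*467 + 213 = 3482, q_4 = 7*57 + 26 = 425.
  i=5: a_5=11, p_5 = 11*3482 + 467 = 38769, q_5 = 11*425 + 57 = 4732.
  i=6: a_6=9, p_6 = 9*38769 + 3482 = 352403, q_6 = 9*4732 + 425 = 43013.
  i=7: a_7=11, p_7 = 11*352403 + 38769 = 3915202, q_7 = 11*43013 + 4732 = 477875.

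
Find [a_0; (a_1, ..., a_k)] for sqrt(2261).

[47; (1, 1, 4, 1, 1, 94)]

Write x_i = (sqrt(2261) + m_i)/d_i with (m_0, d_0) = (0, 1). a_0 = floor(sqrt(2261)) = 47, since 47^2 = 2209 <= 2261 < 2304 = 48^2.
Iterate m_{i+1} = d_i*a_i - m_i, d_{i+1} = (2261 - m_{i+1}^2)/d_i, a_{i+1} = floor((a_0 + m_{i+1})/d_{i+1}):
  m_1 = 1*47 - 0 = 47, d_1 = (2261 - 47^2)/1 = 52/1 = 52, a_1 = floor((47 + 47)/52) = 1.
  m_2 = 52*1 - 47 = 5, d_2 = (2261 - 5^2)/52 = 2236/52 = 43, a_2 = floor((47 + 5)/43) = 1.
  m_3 = 43*1 - 5 = 38, d_3 = (2261 - 38^2)/43 = 817/43 = 19, a_3 = floor((47 + 38)/19) = 4.
  m_4 = 19*4 - 38 = 38, d_4 = (2261 - 38^2)/19 = 817/19 = 43, a_4 = floor((47 + 38)/43) = 1.
  m_5 = 43*1 - 38 = 5, d_5 = (2261 - 5^2)/43 = 2236/43 = 52, a_5 = floor((47 + 5)/52) = 1.
  m_6 = 52*1 - 5 = 47, d_6 = (2261 - 47^2)/52 = 52/52 = 1, a_6 = floor((47 + 47)/1) = 94.
  m_7 = 1*94 - 47 = 47, d_7 = (2261 - 47^2)/1 = 52/1 = 52: (m_7, d_7) = (m_1, d_1) = (47, 52), so from here the quotients repeat a_1, ..., a_6; the period length is 6.
Hence the expansion of sqrt(2261) is a_0 = 47 followed by the repeating block 1, 1, 4, 1, 1, 94 (period 6).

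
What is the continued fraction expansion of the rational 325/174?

Run the Euclidean algorithm on 325 and 174; the successive quotients are the partial quotients a_0, a_1, ... (each step inverts the fractional part left over by the previous one):
  325 = 1*174 + 151, so a_0 = 1.
  174 = 1*151 + 23, so a_1 = 1.
  151 = 6*23 + 13, so a_2 = 6.
  23 = 1*13 + 10, so a_3 = 1.
  13 = 1*10 + 3, so a_4 = 1.
  10 = 3*3 + 1, so a_5 = 3.
  3 = 3*1 + 0, so a_6 = 3.
The remainder reaches 0 after 7 divisions, so the expansion has 7 partial quotients, read off in order.

[1; 1, 6, 1, 1, 3, 3]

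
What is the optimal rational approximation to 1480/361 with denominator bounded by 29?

Expand x = 1480/361 as a continued fraction with the Euclidean algorithm:
  1480 = 4*361 + 36, so a_0 = 4.
  361 = 10*36 + 1, so a_1 = 10.
  36 = 36*1 + 0, so a_2 = 36.
so x = [4; 10, 36].
Convergents (p_i = a_i*p_{i-1} + p_{i-2}, q_i = a_i*q_{i-1} + q_{i-2} with p_{-2}=0, p_{-1}=1, q_{-2}=1, q_{-1}=0), until the denominator exceeds 29:
  i=0: a_0=4, p_0 = 4*1 + 0 = 4, q_0 = 4*0 + 1 = 1.
  i=1: a_1=10, p_1 = 10*4 + 1 = 41, q_1 = 10*1 + 0 = 10.
  i=2: a_2=36, p_2 = 36*41 + 4 = 1480, q_2 = 36*10 + 1 = 361.
q_2 = 361 > 29, so the last convergent with denominator <= 29 is p_1/q_1 = 41/10.
The closest fraction with denominator <= 29 is either p_1/q_1 or the intermediate fraction (k*p_1 + p_0)/(k*q_1 + q_0) with the largest k >= 1 whose denominator stays <= 29; these approach x as k grows, and every other convergent or intermediate fraction in range is farther away.
Largest k: floor((29 - q_0)/q_1) = floor((29 - 1)/10) = 2.
That gives (2*41 + 4)/(2*10 + 1) = 86/21.
Compare the errors: |x - 41/10| = |1480*10 - 41*361|/(361*10) = 1/3610, and |x - 86/21| = |1480*21 - 86*361|/(361*21) = 34/7581.
Cross-multiplying, 1*7581 = 7581 < 122740 = 34*3610, so 1/3610 is smaller: the convergent 41/10 is closer to x than 86/21.

41/10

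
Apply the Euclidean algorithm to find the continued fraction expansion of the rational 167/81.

Run the Euclidean algorithm on 167 and 81; the successive quotients are the partial quotients a_0, a_1, ... (each step inverts the fractional part left over by the previous one):
  167 = 2*81 + 5, so a_0 = 2.
  81 = 16*5 + 1, so a_1 = 16.
  5 = 5*1 + 0, so a_2 = 5.
The remainder reaches 0 after 3 divisions, so the expansion has 3 partial quotients, read off in order.

[2; 16, 5]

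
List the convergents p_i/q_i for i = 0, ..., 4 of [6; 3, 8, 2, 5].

6/1, 19/3, 158/25, 335/53, 1833/290

Using the convergent recurrence p_i = a_i*p_{i-1} + p_{i-2}, q_i = a_i*q_{i-1} + q_{i-2} with p_{-2}=0, p_{-1}=1, q_{-2}=1, q_{-1}=0:
  i=0: a_0=6, p_0 = 6*1 + 0 = 6, q_0 = 6*0 + 1 = 1.
  i=1: a_1=3, p_1 = 3*6 + 1 = 19, q_1 = 3*1 + 0 = 3.
  i=2: a_2=8, p_2 = 8*19 + 6 = 158, q_2 = 8*3 + 1 = 25.
  i=3: a_3=2, p_3 = 2*158 + 19 = 335, q_3 = 2*25 + 3 = 53.
  i=4: a_4=5, p_4 = 5*335 + 158 = 1833, q_4 = 5*53 + 25 = 290.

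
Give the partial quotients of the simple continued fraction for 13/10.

[1; 3, 3]

Run the Euclidean algorithm on 13 and 10; the successive quotients are the partial quotients a_0, a_1, ... (each step inverts the fractional part left over by the previous one):
  13 = 1*10 + 3, so a_0 = 1.
  10 = 3*3 + 1, so a_1 = 3.
  3 = 3*1 + 0, so a_2 = 3.
The remainder reaches 0 after 3 divisions, so the expansion has 3 partial quotients, read off in order.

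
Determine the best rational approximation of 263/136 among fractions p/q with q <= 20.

Expand x = 263/136 as a continued fraction with the Euclidean algorithm:
  263 = 1*136 + 127, so a_0 = 1.
  136 = 1*127 + 9, so a_1 = 1.
  127 = 14*9 + 1, so a_2 = 14.
  9 = 9*1 + 0, so a_3 = 9.
so x = [1; 1, 14, 9].
Convergents (p_i = a_i*p_{i-1} + p_{i-2}, q_i = a_i*q_{i-1} + q_{i-2} with p_{-2}=0, p_{-1}=1, q_{-2}=1, q_{-1}=0), until the denominator exceeds 20:
  i=0: a_0=1, p_0 = 1*1 + 0 = 1, q_0 = 1*0 + 1 = 1.
  i=1: a_1=1, p_1 = 1*1 + 1 = 2, q_1 = 1*1 + 0 = 1.
  i=2: a_2=14, p_2 = 14*2 + 1 = 29, q_2 = 14*1 + 1 = 15.
  i=3: a_3=9, p_3 = 9*29 + 2 = 263, q_3 = 9*15 + 1 = 136.
q_3 = 136 > 20, so the last convergent with denominator <= 20 is p_2/q_2 = 29/15.
The closest fraction with denominator <= 20 is either p_2/q_2 or the intermediate fraction (k*p_2 + p_1)/(k*q_2 + q_1) with the largest k >= 1 whose denominator stays <= 20; these approach x as k grows, and every other convergent or intermediate fraction in range is farther away.
Largest k: floor((20 - q_1)/q_2) = floor((20 - 1)/15) = 1.
That gives (1*29 + 2)/(1*15 + 1) = 31/16.
Compare the errors: |x - 29/15| = |263*15 - 29*136|/(136*15) = 1/2040, and |x - 31/16| = |263*16 - 31*136|/(136*16) = 8/2176.
Cross-multiplying, 1*2176 = 2176 < 16320 = 8*2040, so 1/2040 is smaller: the convergent 29/15 is closer to x than 31/16.

29/15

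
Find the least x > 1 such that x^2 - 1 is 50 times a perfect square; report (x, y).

(x, y) = (99, 14)

First expand sqrt(50) as a continued fraction. With x_i = (sqrt(50) + m_i)/d_i and (m_0, d_0) = (0, 1): a_0 = floor(sqrt(50)) = 7, since 7^2 = 49 <= 50 < 64 = 8^2.
Iterate m_{i+1} = d_i*a_i - m_i, d_{i+1} = (50 - m_{i+1}^2)/d_i, a_{i+1} = floor((a_0 + m_{i+1})/d_{i+1}):
  m_1 = 1*7 - 0 = 7, d_1 = (50 - 7^2)/1 = 1/1 = 1, a_1 = floor((7 + 7)/1) = 14.
  m_2 = 1*14 - 7 = 7, d_2 = (50 - 7^2)/1 = 1/1 = 1: (m_2, d_2) = (m_1, d_1) = (7, 1), so from here the quotient a_1 repeats; the period length is 1.
So sqrt(50) = [7; (14)] with period length k = 1.
k is odd, so (p_{k-1}, q_{k-1}) only solves x^2 - 50y^2 = -1 and the fundamental solution of x^2 - 50y^2 = 1 is (p_{2k-1}, q_{2k-1}) = (p_1, q_1); compute convergents through index 1, running through the period twice.
Convergents (p_i = a_i*p_{i-1} + p_{i-2}, q_i = a_i*q_{i-1} + q_{i-2} with p_{-2}=0, p_{-1}=1, q_{-2}=1, q_{-1}=0):
  i=0: a_0=7, p_0 = 7*1 + 0 = 7, q_0 = 7*0 + 1 = 1.
  i=1: a_1=14, p_1 = 14*7 + 1 = 99, q_1 = 14*1 + 0 = 14.
Indeed p_0^2 - 50*q_0^2 = 49 - 50 = -1, not +1.
Check: 99^2 - 50*14^2 = 9801 - 9800 = 1, so (x, y) = (99, 14) solves the equation, and by the theorem it is the least positive solution.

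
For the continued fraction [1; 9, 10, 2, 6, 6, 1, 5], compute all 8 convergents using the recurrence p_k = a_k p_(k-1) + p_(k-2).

1/1, 10/9, 101/91, 212/191, 1373/1237, 8450/7613, 9823/8850, 57565/51863

Using the convergent recurrence p_i = a_i*p_{i-1} + p_{i-2}, q_i = a_i*q_{i-1} + q_{i-2} with p_{-2}=0, p_{-1}=1, q_{-2}=1, q_{-1}=0:
  i=0: a_0=1, p_0 = 1*1 + 0 = 1, q_0 = 1*0 + 1 = 1.
  i=1: a_1=9, p_1 = 9*1 + 1 = 10, q_1 = 9*1 + 0 = 9.
  i=2: a_2=10, p_2 = 10*10 + 1 = 101, q_2 = 10*9 + 1 = 91.
  i=3: a_3=2, p_3 = 2*101 + 10 = 212, q_3 = 2*91 + 9 = 191.
  i=4: a_4=6, p_4 = 6*212 + 101 = 1373, q_4 = 6*191 + 91 = 1237.
  i=5: a_5=6, p_5 = 6*1373 + 212 = 8450, q_5 = 6*1237 + 191 = 7613.
  i=6: a_6=1, p_6 = 1*8450 + 1373 = 9823, q_6 = 1*7613 + 1237 = 8850.
  i=7: a_7=5, p_7 = 5*9823 + 8450 = 57565, q_7 = 5*8850 + 7613 = 51863.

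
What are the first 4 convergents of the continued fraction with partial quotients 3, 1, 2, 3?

3/1, 4/1, 11/3, 37/10

Using the convergent recurrence p_i = a_i*p_{i-1} + p_{i-2}, q_i = a_i*q_{i-1} + q_{i-2} with p_{-2}=0, p_{-1}=1, q_{-2}=1, q_{-1}=0:
  i=0: a_0=3, p_0 = 3*1 + 0 = 3, q_0 = 3*0 + 1 = 1.
  i=1: a_1=1, p_1 = 1*3 + 1 = 4, q_1 = 1*1 + 0 = 1.
  i=2: a_2=2, p_2 = 2*4 + 3 = 11, q_2 = 2*1 + 1 = 3.
  i=3: a_3=3, p_3 = 3*11 + 4 = 37, q_3 = 3*3 + 1 = 10.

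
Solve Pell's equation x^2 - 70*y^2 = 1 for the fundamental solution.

(x, y) = (251, 30)

First expand sqrt(70) as a continued fraction. With x_i = (sqrt(70) + m_i)/d_i and (m_0, d_0) = (0, 1): a_0 = floor(sqrt(70)) = 8, since 8^2 = 64 <= 70 < 81 = 9^2.
Iterate m_{i+1} = d_i*a_i - m_i, d_{i+1} = (70 - m_{i+1}^2)/d_i, a_{i+1} = floor((a_0 + m_{i+1})/d_{i+1}):
  m_1 = 1*8 - 0 = 8, d_1 = (70 - 8^2)/1 = 6/1 = 6, a_1 = floor((8 + 8)/6) = 2.
  m_2 = 6*2 - 8 = 4, d_2 = (70 - 4^2)/6 = 54/6 = 9, a_2 = floor((8 + 4)/9) = 1.
  m_3 = 9*1 - 4 = 5, d_3 = (70 - 5^2)/9 = 45/9 = 5, a_3 = floor((8 + 5)/5) = 2.
  m_4 = 5*2 - 5 = 5, d_4 = (70 - 5^2)/5 = 45/5 = 9, a_4 = floor((8 + 5)/9) = 1.
  m_5 = 9*1 - 5 = 4, d_5 = (70 - 4^2)/9 = 54/9 = 6, a_5 = floor((8 + 4)/6) = 2.
  m_6 = 6*2 - 4 = 8, d_6 = (70 - 8^2)/6 = 6/6 = 1, a_6 = floor((8 + 8)/1) = 16.
  m_7 = 1*16 - 8 = 8, d_7 = (70 - 8^2)/1 = 6/1 = 6: (m_7, d_7) = (m_1, d_1) = (8, 6), so from here the quotients repeat a_1, ..., a_6; the period length is 6.
So sqrt(70) = [8; (2, 1, 2, 1, 2, 16)] with period length k = 6.
k is even, so the fundamental solution of x^2 - 70y^2 = 1 is (p_{k-1}, q_{k-1}) = (p_5, q_5); compute convergents through index 5.
Convergents (p_i = a_i*p_{i-1} + p_{i-2}, q_i = a_i*q_{i-1} + q_{i-2} with p_{-2}=0, p_{-1}=1, q_{-2}=1, q_{-1}=0):
  i=0: a_0=8, p_0 = 8*1 + 0 = 8, q_0 = 8*0 + 1 = 1.
  i=1: a_1=2, p_1 = 2*8 + 1 = 17, q_1 = 2*1 + 0 = 2.
  i=2: a_2=1, p_2 = 1*17 + 8 = 25, q_2 = 1*2 + 1 = 3.
  i=3: a_3=2, p_3 = 2*25 + 17 = 67, q_3 = 2*3 + 2 = 8.
  i=4: a_4=1, p_4 = 1*67 + 25 = 92, q_4 = 1*8 + 3 = 11.
  i=5: a_5=2, p_5 = 2*92 + 67 = 251, q_5 = 2*11 + 8 = 30.
Check: 251^2 - 70*30^2 = 63001 - 63000 = 1, so (x, y) = (251, 30) solves the equation, and by the theorem it is the least positive solution.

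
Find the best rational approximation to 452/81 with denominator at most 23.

106/19

Expand x = 452/81 as a continued fraction with the Euclidean algorithm:
  452 = 5*81 + 47, so a_0 = 5.
  81 = 1*47 + 34, so a_1 = 1.
  47 = 1*34 + 13, so a_2 = 1.
  34 = 2*13 + 8, so a_3 = 2.
  13 = 1*8 + 5, so a_4 = 1.
  8 = 1*5 + 3, so a_5 = 1.
  5 = 1*3 + 2, so a_6 = 1.
  3 = 1*2 + 1, so a_7 = 1.
  2 = 2*1 + 0, so a_8 = 2.
so x = [5; 1, 1, 2, 1, 1, 1, 1, 2].
Convergents (p_i = a_i*p_{i-1} + p_{i-2}, q_i = a_i*q_{i-1} + q_{i-2} with p_{-2}=0, p_{-1}=1, q_{-2}=1, q_{-1}=0), until the denominator exceeds 23:
  i=0: a_0=5, p_0 = 5*1 + 0 = 5, q_0 = 5*0 + 1 = 1.
  i=1: a_1=1, p_1 = 1*5 + 1 = 6, q_1 = 1*1 + 0 = 1.
  i=2: a_2=1, p_2 = 1*6 + 5 = 11, q_2 = 1*1 + 1 = 2.
  i=3: a_3=2, p_3 = 2*11 + 6 = 28, q_3 = 2*2 + 1 = 5.
  i=4: a_4=1, p_4 = 1*28 + 11 = 39, q_4 = 1*5 + 2 = 7.
  i=5: a_5=1, p_5 = 1*39 + 28 = 67, q_5 = 1*7 + 5 = 12.
  i=6: a_6=1, p_6 = 1*67 + 39 = 106, q_6 = 1*12 + 7 = 19.
  i=7: a_7=1, p_7 = 1*106 + 67 = 173, q_7 = 1*19 + 12 = 31.
q_7 = 31 > 23, so the last convergent with denominator <= 23 is p_6/q_6 = 106/19.
The closest fraction with denominator <= 23 is either p_6/q_6 or the intermediate fraction (k*p_6 + p_5)/(k*q_6 + q_5) with the largest k >= 1 whose denominator stays <= 23; these approach x as k grows, and every other convergent or intermediate fraction in range is farther away.
Largest k: floor((23 - q_5)/q_6) = floor((23 - 12)/19) = 0.
Since k = 0, no intermediate fraction beyond p_6/q_6 has denominator <= 23, so the convergent 106/19 is the closest (its error is |452*19 - 106*81|/(81*19) = 2/1539).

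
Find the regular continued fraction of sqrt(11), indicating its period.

Write x_i = (sqrt(11) + m_i)/d_i with (m_0, d_0) = (0, 1). a_0 = floor(sqrt(11)) = 3, since 3^2 = 9 <= 11 < 16 = 4^2.
Iterate m_{i+1} = d_i*a_i - m_i, d_{i+1} = (11 - m_{i+1}^2)/d_i, a_{i+1} = floor((a_0 + m_{i+1})/d_{i+1}):
  m_1 = 1*3 - 0 = 3, d_1 = (11 - 3^2)/1 = 2/1 = 2, a_1 = floor((3 + 3)/2) = 3.
  m_2 = 2*3 - 3 = 3, d_2 = (11 - 3^2)/2 = 2/2 = 1, a_2 = floor((3 + 3)/1) = 6.
  m_3 = 1*6 - 3 = 3, d_3 = (11 - 3^2)/1 = 2/1 = 2: (m_3, d_3) = (m_1, d_1) = (3, 2), so from here the quotients repeat a_1, a_2; the period length is 2.
Hence the expansion of sqrt(11) is a_0 = 3 followed by the repeating block 3, 6 (period 2).

[3; (3, 6)]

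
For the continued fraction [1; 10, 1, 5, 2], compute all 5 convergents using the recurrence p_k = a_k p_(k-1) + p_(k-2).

Using the convergent recurrence p_i = a_i*p_{i-1} + p_{i-2}, q_i = a_i*q_{i-1} + q_{i-2} with p_{-2}=0, p_{-1}=1, q_{-2}=1, q_{-1}=0:
  i=0: a_0=1, p_0 = 1*1 + 0 = 1, q_0 = 1*0 + 1 = 1.
  i=1: a_1=10, p_1 = 10*1 + 1 = 11, q_1 = 10*1 + 0 = 10.
  i=2: a_2=1, p_2 = 1*11 + 1 = 12, q_2 = 1*10 + 1 = 11.
  i=3: a_3=5, p_3 = 5*12 + 11 = 71, q_3 = 5*11 + 10 = 65.
  i=4: a_4=2, p_4 = 2*71 + 12 = 154, q_4 = 2*65 + 11 = 141.

1/1, 11/10, 12/11, 71/65, 154/141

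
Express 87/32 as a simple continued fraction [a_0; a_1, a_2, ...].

Run the Euclidean algorithm on 87 and 32; the successive quotients are the partial quotients a_0, a_1, ... (each step inverts the fractional part left over by the previous one):
  87 = 2*32 + 23, so a_0 = 2.
  32 = 1*23 + 9, so a_1 = 1.
  23 = 2*9 + 5, so a_2 = 2.
  9 = 1*5 + 4, so a_3 = 1.
  5 = 1*4 + 1, so a_4 = 1.
  4 = 4*1 + 0, so a_5 = 4.
The remainder reaches 0 after 6 divisions, so the expansion has 6 partial quotients, read off in order.

[2; 1, 2, 1, 1, 4]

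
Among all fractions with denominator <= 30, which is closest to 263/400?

Expand x = 263/400 as a continued fraction with the Euclidean algorithm:
  263 = 0*400 + 263, so a_0 = 0.
  400 = 1*263 + 137, so a_1 = 1.
  263 = 1*137 + 126, so a_2 = 1.
  137 = 1*126 + 11, so a_3 = 1.
  126 = 11*11 + 5, so a_4 = 11.
  11 = 2*5 + 1, so a_5 = 2.
  5 = 5*1 + 0, so a_6 = 5.
so x = [0; 1, 1, 1, 11, 2, 5].
Convergents (p_i = a_i*p_{i-1} + p_{i-2}, q_i = a_i*q_{i-1} + q_{i-2} with p_{-2}=0, p_{-1}=1, q_{-2}=1, q_{-1}=0), until the denominator exceeds 30:
  i=0: a_0=0, p_0 = 0*1 + 0 = 0, q_0 = 0*0 + 1 = 1.
  i=1: a_1=1, p_1 = 1*0 + 1 = 1, q_1 = 1*1 + 0 = 1.
  i=2: a_2=1, p_2 = 1*1 + 0 = 1, q_2 = 1*1 + 1 = 2.
  i=3: a_3=1, p_3 = 1*1 + 1 = 2, q_3 = 1*2 + 1 = 3.
  i=4: a_4=11, p_4 = 11*2 + 1 = 23, q_4 = 11*3 + 2 = 35.
q_4 = 35 > 30, so the last convergent with denominator <= 30 is p_3/q_3 = 2/3.
The closest fraction with denominator <= 30 is either p_3/q_3 or the intermediate fraction (k*p_3 + p_2)/(k*q_3 + q_2) with the largest k >= 1 whose denominator stays <= 30; these approach x as k grows, and every other convergent or intermediate fraction in range is farther away.
Largest k: floor((30 - q_2)/q_3) = floor((30 - 2)/3) = 9.
That gives (9*2 + 1)/(9*3 + 2) = 19/29.
Compare the errors: |x - 2/3| = |263*3 - 2*400|/(400*3) = 11/1200, and |x - 19/29| = |263*29 - 19*400|/(400*29) = 27/11600.
Cross-multiplying, 27*1200 = 32400 < 127600 = 11*11600, so 27/11600 is smaller: the intermediate fraction 19/29 is closer to x than 2/3.

19/29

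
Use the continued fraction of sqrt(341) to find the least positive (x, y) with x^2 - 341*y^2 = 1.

First expand sqrt(341) as a continued fraction. With x_i = (sqrt(341) + m_i)/d_i and (m_0, d_0) = (0, 1): a_0 = floor(sqrt(341)) = 18, since 18^2 = 324 <= 341 < 361 = 19^2.
Iterate m_{i+1} = d_i*a_i - m_i, d_{i+1} = (341 - m_{i+1}^2)/d_i, a_{i+1} = floor((a_0 + m_{i+1})/d_{i+1}):
  m_1 = 1*18 - 0 = 18, d_1 = (341 - 18^2)/1 = 17/1 = 17, a_1 = floor((18 + 18)/17) = 2.
  m_2 = 17*2 - 18 = 16, d_2 = (341 - 16^2)/17 = 85/17 = 5, a_2 = floor((18 + 16)/5) = 6.
  m_3 = 5*6 - 16 = 14, d_3 = (341 - 14^2)/5 = 145/5 = 29, a_3 = floor((18 + 14)/29) = 1.
  m_4 = 29*1 - 14 = 15, d_4 = (341 - 15^2)/29 = 116/29 = 4, a_4 = floor((18 + 15)/4) = 8.
  m_5 = 4*8 - 15 = 17, d_5 = (341 - 17^2)/4 = 52/4 = 13, a_5 = floor((18 + 17)/13) = 2.
  m_6 = 13*2 - 17 = 9, d_6 = (341 - 9^2)/13 = 260/13 = 20, a_6 = floor((18 + 9)/20) = 1.
  m_7 = 20*1 - 9 = 11, d_7 = (341 - 11^2)/20 = 220/20 = 11, a_7 = floor((18 + 11)/11) = 2.
  m_8 = 11*2 - 11 = 11, d_8 = (341 - 11^2)/11 = 220/11 = 20, a_8 = floor((18 + 11)/20) = 1.
  m_9 = 20*1 - 11 = 9, d_9 = (341 - 9^2)/20 = 260/20 = 13, a_9 = floor((18 + 9)/13) = 2.
  m_10 = 13*2 - 9 = 17, d_10 = (341 - 17^2)/13 = 52/13 = 4, a_10 = floor((18 + 17)/4) = 8.
  m_11 = 4*8 - 17 = 15, d_11 = (341 - 15^2)/4 = 116/4 = 29, a_11 = floor((18 + 15)/29) = 1.
  m_12 = 29*1 - 15 = 14, d_12 = (341 - 14^2)/29 = 145/29 = 5, a_12 = floor((18 + 14)/5) = 6.
  m_13 = 5*6 - 14 = 16, d_13 = (341 - 16^2)/5 = 85/5 = 17, a_13 = floor((18 + 16)/17) = 2.
  m_14 = 17*2 - 16 = 18, d_14 = (341 - 18^2)/17 = 17/17 = 1, a_14 = floor((18 + 18)/1) = 36.
  m_15 = 1*36 - 18 = 18, d_15 = (341 - 18^2)/1 = 17/1 = 17: (m_15, d_15) = (m_1, d_1) = (18, 17), so from here the quotients repeat a_1, ..., a_14; the period length is 14.
So sqrt(341) = [18; (2, 6, 1, 8, 2, 1, 2, 1, 2, 8, 1, 6, 2, 36)] with period length k = 14.
k is even, so the fundamental solution of x^2 - 341y^2 = 1 is (p_{k-1}, q_{k-1}) = (p_13, q_13); compute convergents through index 13.
Convergents (p_i = a_i*p_{i-1} + p_{i-2}, q_i = a_i*q_{i-1} + q_{i-2} with p_{-2}=0, p_{-1}=1, q_{-2}=1, q_{-1}=0):
  i=0: a_0=18, p_0 = 18*1 + 0 = 18, q_0 = 18*0 + 1 = 1.
  i=1: a_1=2, p_1 = 2*18 + 1 = 37, q_1 = 2*1 + 0 = 2.
  i=2: a_2=6, p_2 = 6*37 + 18 = 240, q_2 = 6*2 + 1 = 13.
  i=3: a_3=1, p_3 = 1*240 + 37 = 277, q_3 = 1*13 + 2 = 15.
  i=4: a_4=8, p_4 = 8*277 + 240 = 2456, q_4 = 8*15 + 13 = 133.
  i=5: a_5=2, p_5 = 2*2456 + 277 = 5189, q_5 = 2*133 + 15 = 281.
  i=6: a_6=1, p_6 = 1*5189 + 2456 = 7645, q_6 = 1*281 + 133 = 414.
  i=7: a_7=2, p_7 = 2*7645 + 5189 = 20479, q_7 = 2*414 + 281 = 1109.
  i=8: a_8=1, p_8 = 1*20479 + 7645 = 28124, q_8 = 1*1109 + 414 = 1523.
  i=9: a_9=2, p_9 = 2*28124 + 20479 = 76727, q_9 = 2*1523 + 1109 = 4155.
  i=10: a_10=8, p_10 = 8*76727 + 28124 = 641940, q_10 = 8*4155 + 1523 = 34763.
  i=11: a_11=1, p_11 = 1*641940 + 76727 = 718667, q_11 = 1*34763 + 4155 = 38918.
  i=12: a_12=6, p_12 = 6*718667 + 641940 = 4953942, q_12 = 6*38918 + 34763 = 268271.
  i=13: a_13=2, p_13 = 2*4953942 + 718667 = 10626551, q_13 = 2*268271 + 38918 = 575460.
Check: 10626551^2 - 341*575460^2 = 112923586155601 - 112923586155600 = 1, so (x, y) = (10626551, 575460) solves the equation, and by the theorem it is the least positive solution.

(x, y) = (10626551, 575460)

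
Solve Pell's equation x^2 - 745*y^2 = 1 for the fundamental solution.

(x, y) = (12769001, 467820)

First expand sqrt(745) as a continued fraction. With x_i = (sqrt(745) + m_i)/d_i and (m_0, d_0) = (0, 1): a_0 = floor(sqrt(745)) = 27, since 27^2 = 729 <= 745 < 784 = 28^2.
Iterate m_{i+1} = d_i*a_i - m_i, d_{i+1} = (745 - m_{i+1}^2)/d_i, a_{i+1} = floor((a_0 + m_{i+1})/d_{i+1}):
  m_1 = 1*27 - 0 = 27, d_1 = (745 - 27^2)/1 = 16/1 = 16, a_1 = floor((27 + 27)/16) = 3.
  m_2 = 16*3 - 27 = 21, d_2 = (745 - 21^2)/16 = 304/16 = 19, a_2 = floor((27 + 21)/19) = 2.
  m_3 = 19*2 - 21 = 17, d_3 = (745 - 17^2)/19 = 456/19 = 24, a_3 = floor((27 + 17)/24) = 1.
  m_4 = 24*1 - 17 = 7, d_4 = (745 - 7^2)/24 = 696/24 = 29, a_4 = floor((27 + 7)/29) = 1.
  m_5 = 29*1 - 7 = 22, d_5 = (745 - 22^2)/29 = 261/29 = 9, a_5 = floor((27 + 22)/9) = 5.
  m_6 = 9*5 - 22 = 23, d_6 = (745 - 23^2)/9 = 216/9 = 24, a_6 = floor((27 + 23)/24) = 2.
  m_7 = 24*2 - 23 = 25, d_7 = (745 - 25^2)/24 = 120/24 = 5, a_7 = floor((27 + 25)/5) = 10.
  m_8 = 5*10 - 25 = 25, d_8 = (745 - 25^2)/5 = 120/5 = 24, a_8 = floor((27 + 25)/24) = 2.
  m_9 = 24*2 - 25 = 23, d_9 = (745 - 23^2)/24 = 216/24 = 9, a_9 = floor((27 + 23)/9) = 5.
  m_10 = 9*5 - 23 = 22, d_10 = (745 - 22^2)/9 = 261/9 = 29, a_10 = floor((27 + 22)/29) = 1.
  m_11 = 29*1 - 22 = 7, d_11 = (745 - 7^2)/29 = 696/29 = 24, a_11 = floor((27 + 7)/24) = 1.
  m_12 = 24*1 - 7 = 17, d_12 = (745 - 17^2)/24 = 456/24 = 19, a_12 = floor((27 + 17)/19) = 2.
  m_13 = 19*2 - 17 = 21, d_13 = (745 - 21^2)/19 = 304/19 = 16, a_13 = floor((27 + 21)/16) = 3.
  m_14 = 16*3 - 21 = 27, d_14 = (745 - 27^2)/16 = 16/16 = 1, a_14 = floor((27 + 27)/1) = 54.
  m_15 = 1*54 - 27 = 27, d_15 = (745 - 27^2)/1 = 16/1 = 16: (m_15, d_15) = (m_1, d_1) = (27, 16), so from here the quotients repeat a_1, ..., a_14; the period length is 14.
So sqrt(745) = [27; (3, 2, 1, 1, 5, 2, 10, 2, 5, 1, 1, 2, 3, 54)] with period length k = 14.
k is even, so the fundamental solution of x^2 - 745y^2 = 1 is (p_{k-1}, q_{k-1}) = (p_13, q_13); compute convergents through index 13.
Convergents (p_i = a_i*p_{i-1} + p_{i-2}, q_i = a_i*q_{i-1} + q_{i-2} with p_{-2}=0, p_{-1}=1, q_{-2}=1, q_{-1}=0):
  i=0: a_0=27, p_0 = 27*1 + 0 = 27, q_0 = 27*0 + 1 = 1.
  i=1: a_1=3, p_1 = 3*27 + 1 = 82, q_1 = 3*1 + 0 = 3.
  i=2: a_2=2, p_2 = 2*82 + 27 = 191, q_2 = 2*3 + 1 = 7.
  i=3: a_3=1, p_3 = 1*191 + 82 = 273, q_3 = 1*7 + 3 = 10.
  i=4: a_4=1, p_4 = 1*273 + 191 = 464, q_4 = 1*10 + 7 = 17.
  i=5: a_5=5, p_5 = 5*464 + 273 = 2593, q_5 = 5*17 + 10 = 95.
  i=6: a_6=2, p_6 = 2*2593 + 464 = 5650, q_6 = 2*95 + 17 = 207.
  i=7: a_7=10, p_7 = 10*5650 + 2593 = 59093, q_7 = 10*207 + 95 = 2165.
  i=8: a_8=2, p_8 = 2*59093 + 5650 = 123836, q_8 = 2*2165 + 207 = 4537.
  i=9: a_9=5, p_9 = 5*123836 + 59093 = 678273, q_9 = 5*4537 + 2165 = 24850.
  i=10: a_10=1, p_10 = 1*678273 + 123836 = 802109, q_10 = 1*24850 + 4537 = 29387.
  i=11: a_11=1, p_11 = 1*802109 + 678273 = 1480382, q_11 = 1*29387 + 24850 = 54237.
  i=12: a_12=2, p_12 = 2*1480382 + 802109 = 3762873, q_12 = 2*54237 + 29387 = 137861.
  i=13: a_13=3, p_13 = 3*3762873 + 1480382 = 12769001, q_13 = 3*137861 + 54237 = 467820.
Check: 12769001^2 - 745*467820^2 = 163047386538001 - 163047386538000 = 1, so (x, y) = (12769001, 467820) solves the equation, and by the theorem it is the least positive solution.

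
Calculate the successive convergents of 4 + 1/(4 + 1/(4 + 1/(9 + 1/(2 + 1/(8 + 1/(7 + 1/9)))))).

4/1, 17/4, 72/17, 665/157, 1402/331, 11881/2805, 84569/19966, 773002/182499

Using the convergent recurrence p_i = a_i*p_{i-1} + p_{i-2}, q_i = a_i*q_{i-1} + q_{i-2} with p_{-2}=0, p_{-1}=1, q_{-2}=1, q_{-1}=0:
  i=0: a_0=4, p_0 = 4*1 + 0 = 4, q_0 = 4*0 + 1 = 1.
  i=1: a_1=4, p_1 = 4*4 + 1 = 17, q_1 = 4*1 + 0 = 4.
  i=2: a_2=4, p_2 = 4*17 + 4 = 72, q_2 = 4*4 + 1 = 17.
  i=3: a_3=9, p_3 = 9*72 + 17 = 665, q_3 = 9*17 + 4 = 157.
  i=4: a_4=2, p_4 = 2*665 + 72 = 1402, q_4 = 2*157 + 17 = 331.
  i=5: a_5=8, p_5 = 8*1402 + 665 = 11881, q_5 = 8*331 + 157 = 2805.
  i=6: a_6=7, p_6 = 7*11881 + 1402 = 84569, q_6 = 7*2805 + 331 = 19966.
  i=7: a_7=9, p_7 = 9*84569 + 11881 = 773002, q_7 = 9*19966 + 2805 = 182499.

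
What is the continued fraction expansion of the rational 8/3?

Run the Euclidean algorithm on 8 and 3; the successive quotients are the partial quotients a_0, a_1, ... (each step inverts the fractional part left over by the previous one):
  8 = 2*3 + 2, so a_0 = 2.
  3 = 1*2 + 1, so a_1 = 1.
  2 = 2*1 + 0, so a_2 = 2.
The remainder reaches 0 after 3 divisions, so the expansion has 3 partial quotients, read off in order.

[2; 1, 2]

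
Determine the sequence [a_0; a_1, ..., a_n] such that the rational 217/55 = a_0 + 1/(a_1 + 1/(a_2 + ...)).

[3; 1, 17, 3]

Run the Euclidean algorithm on 217 and 55; the successive quotients are the partial quotients a_0, a_1, ... (each step inverts the fractional part left over by the previous one):
  217 = 3*55 + 52, so a_0 = 3.
  55 = 1*52 + 3, so a_1 = 1.
  52 = 17*3 + 1, so a_2 = 17.
  3 = 3*1 + 0, so a_3 = 3.
The remainder reaches 0 after 4 divisions, so the expansion has 4 partial quotients, read off in order.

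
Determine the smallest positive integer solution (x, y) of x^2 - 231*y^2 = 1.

First expand sqrt(231) as a continued fraction. With x_i = (sqrt(231) + m_i)/d_i and (m_0, d_0) = (0, 1): a_0 = floor(sqrt(231)) = 15, since 15^2 = 225 <= 231 < 256 = 16^2.
Iterate m_{i+1} = d_i*a_i - m_i, d_{i+1} = (231 - m_{i+1}^2)/d_i, a_{i+1} = floor((a_0 + m_{i+1})/d_{i+1}):
  m_1 = 1*15 - 0 = 15, d_1 = (231 - 15^2)/1 = 6/1 = 6, a_1 = floor((15 + 15)/6) = 5.
  m_2 = 6*5 - 15 = 15, d_2 = (231 - 15^2)/6 = 6/6 = 1, a_2 = floor((15 + 15)/1) = 30.
  m_3 = 1*30 - 15 = 15, d_3 = (231 - 15^2)/1 = 6/1 = 6: (m_3, d_3) = (m_1, d_1) = (15, 6), so from here the quotients repeat a_1, a_2; the period length is 2.
So sqrt(231) = [15; (5, 30)] with period length k = 2.
k is even, so the fundamental solution of x^2 - 231y^2 = 1 is (p_{k-1}, q_{k-1}) = (p_1, q_1); compute convergents through index 1.
Convergents (p_i = a_i*p_{i-1} + p_{i-2}, q_i = a_i*q_{i-1} + q_{i-2} with p_{-2}=0, p_{-1}=1, q_{-2}=1, q_{-1}=0):
  i=0: a_0=15, p_0 = 15*1 + 0 = 15, q_0 = 15*0 + 1 = 1.
  i=1: a_1=5, p_1 = 5*15 + 1 = 76, q_1 = 5*1 + 0 = 5.
Check: 76^2 - 231*5^2 = 5776 - 5775 = 1, so (x, y) = (76, 5) solves the equation, and by the theorem it is the least positive solution.

(x, y) = (76, 5)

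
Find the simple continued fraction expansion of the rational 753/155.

[4; 1, 6, 22]

Run the Euclidean algorithm on 753 and 155; the successive quotients are the partial quotients a_0, a_1, ... (each step inverts the fractional part left over by the previous one):
  753 = 4*155 + 133, so a_0 = 4.
  155 = 1*133 + 22, so a_1 = 1.
  133 = 6*22 + 1, so a_2 = 6.
  22 = 22*1 + 0, so a_3 = 22.
The remainder reaches 0 after 4 divisions, so the expansion has 4 partial quotients, read off in order.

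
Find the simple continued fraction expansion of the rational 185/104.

Run the Euclidean algorithm on 185 and 104; the successive quotients are the partial quotients a_0, a_1, ... (each step inverts the fractional part left over by the previous one):
  185 = 1*104 + 81, so a_0 = 1.
  104 = 1*81 + 23, so a_1 = 1.
  81 = 3*23 + 12, so a_2 = 3.
  23 = 1*12 + 11, so a_3 = 1.
  12 = 1*11 + 1, so a_4 = 1.
  11 = 11*1 + 0, so a_5 = 11.
The remainder reaches 0 after 6 divisions, so the expansion has 6 partial quotients, read off in order.

[1; 1, 3, 1, 1, 11]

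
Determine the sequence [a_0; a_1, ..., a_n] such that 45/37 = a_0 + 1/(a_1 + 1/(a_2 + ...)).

[1; 4, 1, 1, 1, 2]

Run the Euclidean algorithm on 45 and 37; the successive quotients are the partial quotients a_0, a_1, ... (each step inverts the fractional part left over by the previous one):
  45 = 1*37 + 8, so a_0 = 1.
  37 = 4*8 + 5, so a_1 = 4.
  8 = 1*5 + 3, so a_2 = 1.
  5 = 1*3 + 2, so a_3 = 1.
  3 = 1*2 + 1, so a_4 = 1.
  2 = 2*1 + 0, so a_5 = 2.
The remainder reaches 0 after 6 divisions, so the expansion has 6 partial quotients, read off in order.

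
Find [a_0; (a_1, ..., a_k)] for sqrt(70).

Write x_i = (sqrt(70) + m_i)/d_i with (m_0, d_0) = (0, 1). a_0 = floor(sqrt(70)) = 8, since 8^2 = 64 <= 70 < 81 = 9^2.
Iterate m_{i+1} = d_i*a_i - m_i, d_{i+1} = (70 - m_{i+1}^2)/d_i, a_{i+1} = floor((a_0 + m_{i+1})/d_{i+1}):
  m_1 = 1*8 - 0 = 8, d_1 = (70 - 8^2)/1 = 6/1 = 6, a_1 = floor((8 + 8)/6) = 2.
  m_2 = 6*2 - 8 = 4, d_2 = (70 - 4^2)/6 = 54/6 = 9, a_2 = floor((8 + 4)/9) = 1.
  m_3 = 9*1 - 4 = 5, d_3 = (70 - 5^2)/9 = 45/9 = 5, a_3 = floor((8 + 5)/5) = 2.
  m_4 = 5*2 - 5 = 5, d_4 = (70 - 5^2)/5 = 45/5 = 9, a_4 = floor((8 + 5)/9) = 1.
  m_5 = 9*1 - 5 = 4, d_5 = (70 - 4^2)/9 = 54/9 = 6, a_5 = floor((8 + 4)/6) = 2.
  m_6 = 6*2 - 4 = 8, d_6 = (70 - 8^2)/6 = 6/6 = 1, a_6 = floor((8 + 8)/1) = 16.
  m_7 = 1*16 - 8 = 8, d_7 = (70 - 8^2)/1 = 6/1 = 6: (m_7, d_7) = (m_1, d_1) = (8, 6), so from here the quotients repeat a_1, ..., a_6; the period length is 6.
Hence the expansion of sqrt(70) is a_0 = 8 followed by the repeating block 2, 1, 2, 1, 2, 16 (period 6).

[8; (2, 1, 2, 1, 2, 16)]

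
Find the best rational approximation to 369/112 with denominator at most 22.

56/17

Expand x = 369/112 as a continued fraction with the Euclidean algorithm:
  369 = 3*112 + 33, so a_0 = 3.
  112 = 3*33 + 13, so a_1 = 3.
  33 = 2*13 + 7, so a_2 = 2.
  13 = 1*7 + 6, so a_3 = 1.
  7 = 1*6 + 1, so a_4 = 1.
  6 = 6*1 + 0, so a_5 = 6.
so x = [3; 3, 2, 1, 1, 6].
Convergents (p_i = a_i*p_{i-1} + p_{i-2}, q_i = a_i*q_{i-1} + q_{i-2} with p_{-2}=0, p_{-1}=1, q_{-2}=1, q_{-1}=0), until the denominator exceeds 22:
  i=0: a_0=3, p_0 = 3*1 + 0 = 3, q_0 = 3*0 + 1 = 1.
  i=1: a_1=3, p_1 = 3*3 + 1 = 10, q_1 = 3*1 + 0 = 3.
  i=2: a_2=2, p_2 = 2*10 + 3 = 23, q_2 = 2*3 + 1 = 7.
  i=3: a_3=1, p_3 = 1*23 + 10 = 33, q_3 = 1*7 + 3 = 10.
  i=4: a_4=1, p_4 = 1*33 + 23 = 56, q_4 = 1*10 + 7 = 17.
  i=5: a_5=6, p_5 = 6*56 + 33 = 369, q_5 = 6*17 + 10 = 112.
q_5 = 112 > 22, so the last convergent with denominator <= 22 is p_4/q_4 = 56/17.
The closest fraction with denominator <= 22 is either p_4/q_4 or the intermediate fraction (k*p_4 + p_3)/(k*q_4 + q_3) with the largest k >= 1 whose denominator stays <= 22; these approach x as k grows, and every other convergent or intermediate fraction in range is farther away.
Largest k: floor((22 - q_3)/q_4) = floor((22 - 10)/17) = 0.
Since k = 0, no intermediate fraction beyond p_4/q_4 has denominator <= 22, so the convergent 56/17 is the closest (its error is |369*17 - 56*112|/(112*17) = 1/1904).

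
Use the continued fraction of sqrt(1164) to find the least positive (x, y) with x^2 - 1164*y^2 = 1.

First expand sqrt(1164) as a continued fraction. With x_i = (sqrt(1164) + m_i)/d_i and (m_0, d_0) = (0, 1): a_0 = floor(sqrt(1164)) = 34, since 34^2 = 1156 <= 1164 < 1225 = 35^2.
Iterate m_{i+1} = d_i*a_i - m_i, d_{i+1} = (1164 - m_{i+1}^2)/d_i, a_{i+1} = floor((a_0 + m_{i+1})/d_{i+1}):
  m_1 = 1*34 - 0 = 34, d_1 = (1164 - 34^2)/1 = 8/1 = 8, a_1 = floor((34 + 34)/8) = 8.
  m_2 = 8*8 - 34 = 30, d_2 = (1164 - 30^2)/8 = 264/8 = 33, a_2 = floor((34 + 30)/33) = 1.
  m_3 = 33*1 - 30 = 3, d_3 = (1164 - 3^2)/33 = 1155/33 = 35, a_3 = floor((34 + 3)/35) = 1.
  m_4 = 35*1 - 3 = 32, d_4 = (1164 - 32^2)/35 = 140/35 = 4, a_4 = floor((34 + 32)/4) = 16.
  m_5 = 4*16 - 32 = 32, d_5 = (1164 - 32^2)/4 = 140/4 = 35, a_5 = floor((34 + 32)/35) = 1.
  m_6 = 35*1 - 32 = 3, d_6 = (1164 - 3^2)/35 = 1155/35 = 33, a_6 = floor((34 + 3)/33) = 1.
  m_7 = 33*1 - 3 = 30, d_7 = (1164 - 30^2)/33 = 264/33 = 8, a_7 = floor((34 + 30)/8) = 8.
  m_8 = 8*8 - 30 = 34, d_8 = (1164 - 34^2)/8 = 8/8 = 1, a_8 = floor((34 + 34)/1) = 68.
  m_9 = 1*68 - 34 = 34, d_9 = (1164 - 34^2)/1 = 8/1 = 8: (m_9, d_9) = (m_1, d_1) = (34, 8), so from here the quotients repeat a_1, ..., a_8; the period length is 8.
So sqrt(1164) = [34; (8, 1, 1, 16, 1, 1, 8, 68)] with period length k = 8.
k is even, so the fundamental solution of x^2 - 1164y^2 = 1 is (p_{k-1}, q_{k-1}) = (p_7, q_7); compute convergents through index 7.
Convergents (p_i = a_i*p_{i-1} + p_{i-2}, q_i = a_i*q_{i-1} + q_{i-2} with p_{-2}=0, p_{-1}=1, q_{-2}=1, q_{-1}=0):
  i=0: a_0=34, p_0 = 34*1 + 0 = 34, q_0 = 34*0 + 1 = 1.
  i=1: a_1=8, p_1 = 8*34 + 1 = 273, q_1 = 8*1 + 0 = 8.
  i=2: a_2=1, p_2 = 1*273 + 34 = 307, q_2 = 1*8 + 1 = 9.
  i=3: a_3=1, p_3 = 1*307 + 273 = 580, q_3 = 1*9 + 8 = 17.
  i=4: a_4=16, p_4 = 16*580 + 307 = 9587, q_4 = 16*17 + 9 = 281.
  i=5: a_5=1, p_5 = 1*9587 + 580 = 10167, q_5 = 1*281 + 17 = 298.
  i=6: a_6=1, p_6 = 1*10167 + 9587 = 19754, q_6 = 1*298 + 281 = 579.
  i=7: a_7=8, p_7 = 8*19754 + 10167 = 168199, q_7 = 8*579 + 298 = 4930.
Check: 168199^2 - 1164*4930^2 = 28290903601 - 28290903600 = 1, so (x, y) = (168199, 4930) solves the equation, and by the theorem it is the least positive solution.

(x, y) = (168199, 4930)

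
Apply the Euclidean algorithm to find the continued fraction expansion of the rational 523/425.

Run the Euclidean algorithm on 523 and 425; the successive quotients are the partial quotients a_0, a_1, ... (each step inverts the fractional part left over by the previous one):
  523 = 1*425 + 98, so a_0 = 1.
  425 = 4*98 + 33, so a_1 = 4.
  98 = 2*33 + 32, so a_2 = 2.
  33 = 1*32 + 1, so a_3 = 1.
  32 = 32*1 + 0, so a_4 = 32.
The remainder reaches 0 after 5 divisions, so the expansion has 5 partial quotients, read off in order.

[1; 4, 2, 1, 32]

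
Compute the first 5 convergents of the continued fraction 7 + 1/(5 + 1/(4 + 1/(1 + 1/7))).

7/1, 36/5, 151/21, 187/26, 1460/203

Using the convergent recurrence p_i = a_i*p_{i-1} + p_{i-2}, q_i = a_i*q_{i-1} + q_{i-2} with p_{-2}=0, p_{-1}=1, q_{-2}=1, q_{-1}=0:
  i=0: a_0=7, p_0 = 7*1 + 0 = 7, q_0 = 7*0 + 1 = 1.
  i=1: a_1=5, p_1 = 5*7 + 1 = 36, q_1 = 5*1 + 0 = 5.
  i=2: a_2=4, p_2 = 4*36 + 7 = 151, q_2 = 4*5 + 1 = 21.
  i=3: a_3=1, p_3 = 1*151 + 36 = 187, q_3 = 1*21 + 5 = 26.
  i=4: a_4=7, p_4 = 7*187 + 151 = 1460, q_4 = 7*26 + 21 = 203.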